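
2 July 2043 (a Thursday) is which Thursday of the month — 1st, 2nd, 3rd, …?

1st

Day 2 falls in week ⌈2/7⌉ of the month.
Days 1–7 hold the 1st Thursday, 8–14 the 2nd, 15–21 the 3rd, 22–28 the 4th, 29–31 the 5th.
2 is in the range for the 1st.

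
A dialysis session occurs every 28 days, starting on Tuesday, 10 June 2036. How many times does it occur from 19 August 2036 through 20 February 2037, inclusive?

7

Occurrences land 28·i days after 10 June 2036 for i = 0, 1, 2, …
19 August 2036 is 70 days after the start; 70 ÷ 28 = 2 remainder 14; since the remainder is 14, round up to i = 3. First occurrence in the window: #4 on 2 September 2036 (3×28 = 84 days in).
20 February 2037 is 255 days after the start; 255 ÷ 28 = 9 remainder 3. Last occurrence in the window: #10 on 17 February 2037.
Occurrences #4 through #10: 7 in total.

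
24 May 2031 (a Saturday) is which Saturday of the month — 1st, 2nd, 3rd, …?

4th

Day 24 falls in week ⌈24/7⌉ of the month.
Days 1–7 hold the 1st Saturday, 8–14 the 2nd, 15–21 the 3rd, 22–28 the 4th, 29–31 the 5th.
24 is in the range for the 4th.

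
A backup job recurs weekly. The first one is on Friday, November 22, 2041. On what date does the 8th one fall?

The 8th occurrence is 7 intervals after the first: 7 × 7 = 49 days after November 22, 2041.
November has 30 days — 8 days to the end of November leaves 41.
December has 31 days (10 left).
10 days into January → January 10, 2042.

January 10, 2042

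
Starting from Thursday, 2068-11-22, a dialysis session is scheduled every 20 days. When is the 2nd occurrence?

2068-12-12

The 2nd occurrence is 1 interval after the first: 1 × 20 = 20 days after 2068-11-22.
November has 30 days — 8 days to the end of November leaves 12.
12 days into December → 2068-12-12.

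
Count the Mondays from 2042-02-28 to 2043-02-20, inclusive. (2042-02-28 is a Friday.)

51

2042-02-28 is a Friday; the first Monday on or after it is 2042-03-03 (3 days later).
From 2042-03-03 to 2043-02-20: 303 + 51 = 354 days (rest of 2042, to 2043-02-20 in 2043).
354 ÷ 7 = 50 full weeks with remainder 4, so 50 more Mondays after the first → 51.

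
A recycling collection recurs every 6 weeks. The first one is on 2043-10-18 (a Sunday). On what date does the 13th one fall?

2045-03-05

The 13th occurrence is 12 intervals after the first: 12 × 42 = 504 days after 2043-10-18.
October has 31 days — 13 days to the end of October leaves 491.
From end of October to end of 2043 is 61 days (430 left).
2044 has 366 days (64 left).
January has 31 days (33 left).
February has 28 days (5 left).
5 days into March → 2045-03-05.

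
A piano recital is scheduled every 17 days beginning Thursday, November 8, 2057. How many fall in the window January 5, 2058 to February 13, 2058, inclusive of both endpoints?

Occurrences land 17·i days after November 8, 2057 for i = 0, 1, 2, …
January 5, 2058 is 58 days after the start; 58 ÷ 17 = 3 remainder 7; since the remainder is 7, round up to i = 4. First occurrence in the window: #5 on January 15, 2058 (4×17 = 68 days in).
February 13, 2058 is 97 days after the start; 97 ÷ 17 = 5 remainder 12. Last occurrence in the window: #6 on February 1, 2058.
Occurrences #5 through #6: 2 in total.

2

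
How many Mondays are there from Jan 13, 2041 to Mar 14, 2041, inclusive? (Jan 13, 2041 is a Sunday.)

9

Jan 13, 2041 is a Sunday; the first Monday on or after it is Jan 14, 2041 (1 day later).
From Jan 14, 2041 to Mar 14, 2041: 17 + 28 + 14 = 59 days (rest of Jan, Feb, Mar).
59 ÷ 7 = 8 full weeks with remainder 3, so 8 more Mondays after the first → 9.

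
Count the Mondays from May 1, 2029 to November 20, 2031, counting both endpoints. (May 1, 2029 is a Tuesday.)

May 1, 2029 is a Tuesday; the first Monday on or after it is May 7, 2029 (6 days later).
From May 7, 2029 to November 20, 2031: 238 + 365 + 324 = 927 days (rest of 2029, 2030, to November 20, 2031 in 2031).
927 ÷ 7 = 132 full weeks with remainder 3, so 132 more Mondays after the first → 133.

133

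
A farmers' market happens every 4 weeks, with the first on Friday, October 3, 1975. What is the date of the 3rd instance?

The 3rd occurrence is 2 intervals after the first: 2 × 28 = 56 days after October 3, 1975.
October has 31 days — 28 days to the end of October leaves 28.
28 days into November → November 28, 1975.

November 28, 1975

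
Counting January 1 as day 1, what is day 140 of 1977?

May 20, 1977

Jan has 31 days (140 − 31 = 109 remain).
Feb has 28 days (109 − 28 = 81 remain).
Mar has 31 days (81 − 31 = 50 remain).
Apr has 30 days (50 − 30 = 20 remain).
20 into May → May 20.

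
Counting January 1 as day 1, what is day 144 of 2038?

2038-05-24

January has 31 days (144 − 31 = 113 remain).
February has 28 days (113 − 28 = 85 remain).
March has 31 days (85 − 31 = 54 remain).
April has 30 days (54 − 30 = 24 remain).
24 into May → May 24.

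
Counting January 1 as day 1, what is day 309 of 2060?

Jan has 31 days (309 − 31 = 278 remain).
Feb has 29 days (278 − 29 = 249 remain).
Mar has 31 days (249 − 31 = 218 remain).
Apr has 30 days (218 − 30 = 188 remain).
May has 31 days (188 − 31 = 157 remain).
Jun has 30 days (157 − 30 = 127 remain).
Jul has 31 days (127 − 31 = 96 remain).
Aug has 31 days (96 − 31 = 65 remain).
Sep has 30 days (65 − 30 = 35 remain).
Oct has 31 days (35 − 31 = 4 remain).
4 into Nov → Nov 4.

Nov 4, 2060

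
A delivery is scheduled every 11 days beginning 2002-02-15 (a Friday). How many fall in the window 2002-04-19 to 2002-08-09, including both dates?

Occurrences land 11·i days after 2002-02-15 for i = 0, 1, 2, …
2002-04-19 is 63 days after the start; 63 ÷ 11 = 5 remainder 8; since the remainder is 8, round up to i = 6. First occurrence in the window: #7 on 2002-04-22 (6×11 = 66 days in).
2002-08-09 is 175 days after the start; 175 ÷ 11 = 15 remainder 10. Last occurrence in the window: #16 on 2002-07-30.
Occurrences #7 through #16: 10 in total.

10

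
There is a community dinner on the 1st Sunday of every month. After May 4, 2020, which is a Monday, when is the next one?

May 2020 starts on a Friday, so its 1st Sunday is May 3, 2020 (2 days in).
That is not after May 4, 2020, so look at June 2020.
June 2020 starts on a Monday, so its 1st Sunday is June 7, 2020 (6 days in).

June 7, 2020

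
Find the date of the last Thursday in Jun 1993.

Jun 24, 1993

The first Thursday of Jun 1993 is Jun 3.
Jun 1993 has 30 days. Adding weeks: 3, 10, 17, 24 — the last one ≤ 30 is the 24th.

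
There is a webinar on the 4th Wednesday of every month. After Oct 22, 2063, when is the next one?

Oct 2063 starts on a Monday; its first Wednesday is the 3rd, so the 4th Wednesday is the 24th — Oct 24, 2063.
Oct 24, 2063 is after Oct 22, 2063, so that is the next one.

Oct 24, 2063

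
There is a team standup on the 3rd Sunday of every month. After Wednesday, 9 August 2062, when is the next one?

20 August 2062

August 2062 starts on a Tuesday; its first Sunday is the 6th, so the 3rd Sunday is the 20th — 20 August 2062.
20 August 2062 is after 9 August 2062, so that is the next one.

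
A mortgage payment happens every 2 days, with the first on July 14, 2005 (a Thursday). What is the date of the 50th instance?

The 50th occurrence is 49 intervals after the first: 49 × 2 = 98 days after July 14, 2005.
July has 31 days — 17 days to the end of July leaves 81.
August has 31 days (50 left).
September has 30 days (20 left).
20 days into October → October 20, 2005.

October 20, 2005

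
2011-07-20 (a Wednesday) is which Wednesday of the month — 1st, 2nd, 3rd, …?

Day 20 falls in week ⌈20/7⌉ of the month.
Days 1–7 hold the 1st Wednesday, 8–14 the 2nd, 15–21 the 3rd, 22–28 the 4th, 29–31 the 5th.
20 is in the range for the 3rd.

3rd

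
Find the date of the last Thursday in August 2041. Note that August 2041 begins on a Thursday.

29 August 2041

August 2041 begins on a Thursday, so the first Thursday is August 1.
August 2041 has 31 days. Adding weeks: 1, 8, 15, 22, 29 — the last one ≤ 31 is the 29th.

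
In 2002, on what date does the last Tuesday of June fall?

June 2002 begins on a Saturday, so the first Tuesday is June 4 (3 days later).
June 2002 has 30 days. Adding weeks: 4, 11, 18, 25 — the last one ≤ 30 is the 25th.

2002-06-25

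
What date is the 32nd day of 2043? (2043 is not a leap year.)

Feb 1, 2043

Jan has 31 days (32 − 31 = 1 remain).
1 into Feb → Feb 1.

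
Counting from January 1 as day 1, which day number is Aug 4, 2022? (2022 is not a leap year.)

Days in months before Aug: 31 + 28 + 31 + 30 + 31 + 30 + 31 = 212.
Plus 4 days into Aug → day 216.

216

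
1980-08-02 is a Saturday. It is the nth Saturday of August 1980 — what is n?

Day 2 falls in week ⌈2/7⌉ of the month.
Days 1–7 hold the 1st Saturday, 8–14 the 2nd, 15–21 the 3rd, 22–28 the 4th, 29–31 the 5th.
2 is in the range for the 1st.

1st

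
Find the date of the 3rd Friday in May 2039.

May 20, 2039

May 2039 begins on a Sunday, so the first Friday is May 6 (5 days later).
The 3rd Friday is 2 weeks later: 6 + 14 = 20.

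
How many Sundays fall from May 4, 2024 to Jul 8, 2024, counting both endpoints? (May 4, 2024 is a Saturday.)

May 4, 2024 is a Saturday; the first Sunday on or after it is May 5, 2024 (1 day later).
From May 5, 2024 to Jul 8, 2024: 26 + 30 + 8 = 64 days (rest of May, Jun, Jul).
64 ÷ 7 = 9 full weeks with remainder 1, so 9 more Sundays after the first → 10.

10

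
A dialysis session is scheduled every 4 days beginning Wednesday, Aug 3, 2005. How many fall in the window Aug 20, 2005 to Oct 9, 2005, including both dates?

12

Occurrences land 4·i days after Aug 3, 2005 for i = 0, 1, 2, …
Aug 20, 2005 is 17 days after the start; 17 ÷ 4 = 4 remainder 1; since the remainder is 1, round up to i = 5. First occurrence in the window: #6 on Aug 23, 2005 (5×4 = 20 days in).
Oct 9, 2005 is 67 days after the start; 67 ÷ 4 = 16 remainder 3. Last occurrence in the window: #17 on Oct 6, 2005.
Occurrences #6 through #17: 12 in total.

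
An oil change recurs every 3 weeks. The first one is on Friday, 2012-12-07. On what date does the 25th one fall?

The 25th occurrence is 24 intervals after the first: 24 × 21 = 504 days after 2012-12-07.
December has 31 days — 24 days to the end of December leaves 480.
2013 has 365 days (115 left).
January has 31 days (84 left).
February has 28 days (56 left).
March has 31 days (25 left).
25 days into April → 2014-04-25.

2014-04-25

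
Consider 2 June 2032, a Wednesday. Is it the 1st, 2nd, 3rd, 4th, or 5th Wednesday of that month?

Day 2 falls in week ⌈2/7⌉ of the month.
Days 1–7 hold the 1st Wednesday, 8–14 the 2nd, 15–21 the 3rd, 22–28 the 4th, 29–31 the 5th.
2 is in the range for the 1st.

1st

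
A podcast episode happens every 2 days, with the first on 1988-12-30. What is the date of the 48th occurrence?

1989-04-03

The 48th occurrence is 47 intervals after the first: 47 × 2 = 94 days after 1988-12-30.
December has 31 days — 1 day to the end of December leaves 93.
January has 31 days (62 left).
February has 28 days (34 left).
March has 31 days (3 left).
3 days into April → 1989-04-03.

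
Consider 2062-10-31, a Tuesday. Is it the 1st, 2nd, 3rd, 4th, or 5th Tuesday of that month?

Day 31 falls in week ⌈31/7⌉ of the month.
Days 1–7 hold the 1st Tuesday, 8–14 the 2nd, 15–21 the 3rd, 22–28 the 4th, 29–31 the 5th.
31 is in the range for the 5th.

5th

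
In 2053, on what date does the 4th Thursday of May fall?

22 May 2053

May 2053 begins on a Thursday, so the first Thursday is May 1.
The 4th Thursday is 3 weeks later: 1 + 21 = 22.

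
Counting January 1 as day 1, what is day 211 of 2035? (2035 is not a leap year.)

30 July 2035

January has 31 days (211 − 31 = 180 remain).
February has 28 days (180 − 28 = 152 remain).
March has 31 days (152 − 31 = 121 remain).
April has 30 days (121 − 30 = 91 remain).
May has 31 days (91 − 31 = 60 remain).
June has 30 days (60 − 30 = 30 remain).
30 into July → July 30.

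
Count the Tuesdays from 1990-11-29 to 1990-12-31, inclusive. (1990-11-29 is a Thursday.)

1990-11-29 is a Thursday; the first Tuesday on or after it is 1990-12-04 (5 days later).
From 1990-12-04 to 1990-12-31 is 31 − 4 = 27 days.
27 ÷ 7 = 3 full weeks with remainder 6, so 3 more Tuesdays after the first → 4.

4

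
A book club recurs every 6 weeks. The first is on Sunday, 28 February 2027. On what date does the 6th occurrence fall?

26 September 2027

The 6th occurrence is 5 intervals after the first: 5 × 42 = 210 days after 28 February 2027.
February has 28 days — 0 days to the end of February leaves 210.
March has 31 days (179 left).
April has 30 days (149 left).
May has 31 days (118 left).
June has 30 days (88 left).
July has 31 days (57 left).
August has 31 days (26 left).
26 days into September → 26 September 2027.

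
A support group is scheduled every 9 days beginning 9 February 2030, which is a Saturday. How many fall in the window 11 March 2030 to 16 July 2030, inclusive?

14

Occurrences land 9·i days after 9 February 2030 for i = 0, 1, 2, …
11 March 2030 is 30 days after the start; 30 ÷ 9 = 3 remainder 3; since the remainder is 3, round up to i = 4. First occurrence in the window: #5 on 17 March 2030 (4×9 = 36 days in).
16 July 2030 is 157 days after the start; 157 ÷ 9 = 17 remainder 4. Last occurrence in the window: #18 on 12 July 2030.
Occurrences #5 through #18: 14 in total.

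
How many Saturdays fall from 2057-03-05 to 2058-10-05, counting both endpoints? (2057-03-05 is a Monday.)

83

2057-03-05 is a Monday; the first Saturday on or after it is 2057-03-10 (5 days later).
From 2057-03-10 to 2058-10-05: 296 + 278 = 574 days (rest of 2057, to 2058-10-05 in 2058).
574 ÷ 7 = 82 full weeks with remainder 0, so 82 more Saturdays after the first → 83.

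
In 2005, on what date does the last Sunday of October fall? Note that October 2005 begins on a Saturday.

2005-10-30

October 2005 begins on a Saturday, so the first Sunday is October 2 (1 day later).
October 2005 has 31 days. Adding weeks: 2, 9, 16, 23, 30 — the last one ≤ 31 is the 30th.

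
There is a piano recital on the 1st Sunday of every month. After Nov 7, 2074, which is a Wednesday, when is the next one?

Nov 2074 starts on a Thursday, so its 1st Sunday is Nov 4, 2074 (3 days in).
That is not after Nov 7, 2074, so look at Dec 2074.
Dec 2074 starts on a Saturday, so its 1st Sunday is Dec 2, 2074 (1 day in).

Dec 2, 2074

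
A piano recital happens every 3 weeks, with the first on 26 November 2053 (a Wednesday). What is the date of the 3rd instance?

7 January 2054

The 3rd occurrence is 2 intervals after the first: 2 × 21 = 42 days after 26 November 2053.
November has 30 days — 4 days to the end of November leaves 38.
December has 31 days (7 left).
7 days into January → 7 January 2054.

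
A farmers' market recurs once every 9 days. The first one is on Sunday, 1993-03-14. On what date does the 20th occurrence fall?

1993-09-01

The 20th occurrence is 19 intervals after the first: 19 × 9 = 171 days after 1993-03-14.
March has 31 days — 17 days to the end of March leaves 154.
April has 30 days (124 left).
May has 31 days (93 left).
June has 30 days (63 left).
July has 31 days (32 left).
August has 31 days (1 left).
1 day into September → 1993-09-01.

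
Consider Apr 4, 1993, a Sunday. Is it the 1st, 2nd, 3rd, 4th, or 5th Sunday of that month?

Day 4 falls in week ⌈4/7⌉ of the month.
Days 1–7 hold the 1st Sunday, 8–14 the 2nd, 15–21 the 3rd, 22–28 the 4th, 29–31 the 5th.
4 is in the range for the 1st.

1st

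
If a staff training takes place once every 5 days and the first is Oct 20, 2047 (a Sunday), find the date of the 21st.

Jan 28, 2048

The 21st occurrence is 20 intervals after the first: 20 × 5 = 100 days after Oct 20, 2047.
Oct has 31 days — 11 days to the end of Oct leaves 89.
Nov has 30 days (59 left).
Dec has 31 days (28 left).
28 days into Jan → Jan 28, 2048.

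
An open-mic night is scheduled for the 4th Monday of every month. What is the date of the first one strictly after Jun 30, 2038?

Jul 26, 2038

Jun 2038 starts on a Tuesday; its first Monday is the 7th, so the 4th Monday is the 28th — Jun 28, 2038.
That is not after Jun 30, 2038, so look at Jul 2038.
Jul 2038 starts on a Thursday; its first Monday is the 5th, so the 4th Monday is the 26th — Jul 26, 2038.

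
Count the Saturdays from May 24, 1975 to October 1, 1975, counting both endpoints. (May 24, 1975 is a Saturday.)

19

May 24, 1975 is a Saturday; the first Saturday on or after it is May 24, 1975.
From May 24, 1975 to October 1, 1975: 7 + 30 + 31 + 31 + 30 + 1 = 130 days (rest of May, June, July, August, September, October).
130 ÷ 7 = 18 full weeks with remainder 4, so 18 more Saturdays after the first → 19.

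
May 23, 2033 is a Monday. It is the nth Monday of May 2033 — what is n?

Day 23 falls in week ⌈23/7⌉ of the month.
Days 1–7 hold the 1st Monday, 8–14 the 2nd, 15–21 the 3rd, 22–28 the 4th, 29–31 the 5th.
23 is in the range for the 4th.

4th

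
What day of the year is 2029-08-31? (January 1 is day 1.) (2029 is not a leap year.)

Days in months before August: 31 + 28 + 31 + 30 + 31 + 30 + 31 = 212.
Plus 31 days into August → day 243.

243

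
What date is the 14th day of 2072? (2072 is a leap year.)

Jan 14, 2072

14 into Jan → Jan 14.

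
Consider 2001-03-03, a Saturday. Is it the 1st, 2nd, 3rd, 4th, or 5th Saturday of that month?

Day 3 falls in week ⌈3/7⌉ of the month.
Days 1–7 hold the 1st Saturday, 8–14 the 2nd, 15–21 the 3rd, 22–28 the 4th, 29–31 the 5th.
3 is in the range for the 1st.

1st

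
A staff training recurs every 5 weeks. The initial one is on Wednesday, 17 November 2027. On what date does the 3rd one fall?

26 January 2028

The 3rd occurrence is 2 intervals after the first: 2 × 35 = 70 days after 17 November 2027.
November has 30 days — 13 days to the end of November leaves 57.
December has 31 days (26 left).
26 days into January → 26 January 2028.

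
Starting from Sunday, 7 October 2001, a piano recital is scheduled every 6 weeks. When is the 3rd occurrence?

30 December 2001

The 3rd occurrence is 2 intervals after the first: 2 × 42 = 84 days after 7 October 2001.
October has 31 days — 24 days to the end of October leaves 60.
November has 30 days (30 left).
30 days into December → 30 December 2001.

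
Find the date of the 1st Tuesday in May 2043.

The first Tuesday of May 2043 is May 5.

2043-05-05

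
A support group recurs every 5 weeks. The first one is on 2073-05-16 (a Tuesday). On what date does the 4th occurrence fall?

The 4th occurrence is 3 intervals after the first: 3 × 35 = 105 days after 2073-05-16.
May has 31 days — 15 days to the end of May leaves 90.
June has 30 days (60 left).
July has 31 days (29 left).
29 days into August → 2073-08-29.

2073-08-29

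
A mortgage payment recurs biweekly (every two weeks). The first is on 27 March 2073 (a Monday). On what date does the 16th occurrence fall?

The 16th occurrence is 15 intervals after the first: 15 × 14 = 210 days after 27 March 2073.
March has 31 days — 4 days to the end of March leaves 206.
April has 30 days (176 left).
May has 31 days (145 left).
June has 30 days (115 left).
July has 31 days (84 left).
August has 31 days (53 left).
September has 30 days (23 left).
23 days into October → 23 October 2073.

23 October 2073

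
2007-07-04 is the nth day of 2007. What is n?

Days in months before July: 31 + 28 + 31 + 30 + 31 + 30 = 181.
Plus 4 days into July → day 185.

185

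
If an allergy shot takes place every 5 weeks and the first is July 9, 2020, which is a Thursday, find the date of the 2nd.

August 13, 2020

The 2nd occurrence is 1 interval after the first: 1 × 35 = 35 days after July 9, 2020.
July has 31 days — 22 days to the end of July leaves 13.
13 days into August → August 13, 2020.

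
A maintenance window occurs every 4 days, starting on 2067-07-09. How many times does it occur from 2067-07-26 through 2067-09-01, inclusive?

9

Occurrences land 4·i days after 2067-07-09 for i = 0, 1, 2, …
2067-07-26 is 17 days after the start; 17 ÷ 4 = 4 remainder 1; since the remainder is 1, round up to i = 5. First occurrence in the window: #6 on 2067-07-29 (5×4 = 20 days in).
2067-09-01 is 54 days after the start; 54 ÷ 4 = 13 remainder 2. Last occurrence in the window: #14 on 2067-08-30.
Occurrences #6 through #14: 9 in total.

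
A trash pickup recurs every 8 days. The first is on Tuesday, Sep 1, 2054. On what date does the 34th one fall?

The 34th occurrence is 33 intervals after the first: 33 × 8 = 264 days after Sep 1, 2054.
Sep has 30 days — 29 days to the end of Sep leaves 235.
Oct has 31 days (204 left).
Nov has 30 days (174 left).
Dec has 31 days (143 left).
Jan has 31 days (112 left).
Feb has 28 days (84 left).
Mar has 31 days (53 left).
Apr has 30 days (23 left).
23 days into May → May 23, 2055.

May 23, 2055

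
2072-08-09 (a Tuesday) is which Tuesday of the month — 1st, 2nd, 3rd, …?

Day 9 falls in week ⌈9/7⌉ of the month.
Days 1–7 hold the 1st Tuesday, 8–14 the 2nd, 15–21 the 3rd, 22–28 the 4th, 29–31 the 5th.
9 is in the range for the 2nd.

2nd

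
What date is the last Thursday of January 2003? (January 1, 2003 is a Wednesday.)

30 January 2003

January 2003 begins on a Wednesday, so the first Thursday is January 2 (1 day later).
January 2003 has 31 days. Adding weeks: 2, 9, 16, 23, 30 — the last one ≤ 31 is the 30th.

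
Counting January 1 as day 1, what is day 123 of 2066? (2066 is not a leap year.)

May 3, 2066

Jan has 31 days (123 − 31 = 92 remain).
Feb has 28 days (92 − 28 = 64 remain).
Mar has 31 days (64 − 31 = 33 remain).
Apr has 30 days (33 − 30 = 3 remain).
3 into May → May 3.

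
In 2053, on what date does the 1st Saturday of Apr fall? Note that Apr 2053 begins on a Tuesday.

Apr 5, 2053

Apr 2053 begins on a Tuesday, so the first Saturday is Apr 5 (4 days later).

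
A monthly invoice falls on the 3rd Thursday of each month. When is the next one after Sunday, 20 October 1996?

21 November 1996

October 1996 starts on a Tuesday; its first Thursday is the 3rd, so the 3rd Thursday is the 17th — 17 October 1996.
That is not after 20 October 1996, so look at November 1996.
November 1996 starts on a Friday; its first Thursday is the 7th, so the 3rd Thursday is the 21st — 21 November 1996.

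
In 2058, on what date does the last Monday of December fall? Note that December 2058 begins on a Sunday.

December 30, 2058

December 2058 begins on a Sunday, so the first Monday is December 2 (1 day later).
December 2058 has 31 days. Adding weeks: 2, 9, 16, 23, 30 — the last one ≤ 31 is the 30th.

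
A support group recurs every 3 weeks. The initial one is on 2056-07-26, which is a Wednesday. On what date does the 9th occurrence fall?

The 9th occurrence is 8 intervals after the first: 8 × 21 = 168 days after 2056-07-26.
July has 31 days — 5 days to the end of July leaves 163.
August has 31 days (132 left).
September has 30 days (102 left).
October has 31 days (71 left).
November has 30 days (41 left).
December has 31 days (10 left).
10 days into January → 2057-01-10.

2057-01-10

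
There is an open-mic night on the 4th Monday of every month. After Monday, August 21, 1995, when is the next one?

August 1995 starts on a Tuesday; its first Monday is the 7th, so the 4th Monday is the 28th — August 28, 1995.
August 28, 1995 is after August 21, 1995, so that is the next one.

August 28, 1995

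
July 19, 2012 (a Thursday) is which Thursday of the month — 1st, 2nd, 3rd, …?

Day 19 falls in week ⌈19/7⌉ of the month.
Days 1–7 hold the 1st Thursday, 8–14 the 2nd, 15–21 the 3rd, 22–28 the 4th, 29–31 the 5th.
19 is in the range for the 3rd.

3rd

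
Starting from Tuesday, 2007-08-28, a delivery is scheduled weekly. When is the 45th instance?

2008-07-01

The 45th occurrence is 44 intervals after the first: 44 × 7 = 308 days after 2007-08-28.
August has 31 days — 3 days to the end of August leaves 305.
September has 30 days (275 left).
October has 31 days (244 left).
November has 30 days (214 left).
December has 31 days (183 left).
January has 31 days (152 left).
February has 29 days (123 left).
March has 31 days (92 left).
April has 30 days (62 left).
May has 31 days (31 left).
June has 30 days (1 left).
1 day into July → 2008-07-01.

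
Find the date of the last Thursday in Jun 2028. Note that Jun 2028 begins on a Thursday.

Jun 2028 begins on a Thursday, so the first Thursday is Jun 1.
Jun 2028 has 30 days. Adding weeks: 1, 8, 15, 22, 29 — the last one ≤ 30 is the 29th.

Jun 29, 2028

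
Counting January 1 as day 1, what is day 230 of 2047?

January has 31 days (230 − 31 = 199 remain).
February has 28 days (199 − 28 = 171 remain).
March has 31 days (171 − 31 = 140 remain).
April has 30 days (140 − 30 = 110 remain).
May has 31 days (110 − 31 = 79 remain).
June has 30 days (79 − 30 = 49 remain).
July has 31 days (49 − 31 = 18 remain).
18 into August → August 18.

18 August 2047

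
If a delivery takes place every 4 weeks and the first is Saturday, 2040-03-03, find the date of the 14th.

2041-03-02

The 14th occurrence is 13 intervals after the first: 13 × 28 = 364 days after 2040-03-03.
March has 31 days — 28 days to the end of March leaves 336.
April has 30 days (306 left).
May has 31 days (275 left).
June has 30 days (245 left).
July has 31 days (214 left).
August has 31 days (183 left).
September has 30 days (153 left).
October has 31 days (122 left).
November has 30 days (92 left).
December has 31 days (61 left).
January has 31 days (30 left).
February has 28 days (2 left).
2 days into March → 2041-03-02.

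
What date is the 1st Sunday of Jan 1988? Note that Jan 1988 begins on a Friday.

Jan 3, 1988

Jan 1988 begins on a Friday, so the first Sunday is Jan 3 (2 days later).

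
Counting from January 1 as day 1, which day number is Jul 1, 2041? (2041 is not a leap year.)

182

Days in months before Jul: 31 + 28 + 31 + 30 + 31 + 30 = 181.
Plus 1 day into Jul → day 182.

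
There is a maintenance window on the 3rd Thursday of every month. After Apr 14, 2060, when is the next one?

Apr 2060 starts on a Thursday; its first Thursday is the 1st, so the 3rd Thursday is the 15th — Apr 15, 2060.
Apr 15, 2060 is after Apr 14, 2060, so that is the next one.

Apr 15, 2060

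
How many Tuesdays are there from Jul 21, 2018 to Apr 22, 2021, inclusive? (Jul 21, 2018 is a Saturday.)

144

Jul 21, 2018 is a Saturday; the first Tuesday on or after it is Jul 24, 2018 (3 days later).
From Jul 24, 2018 to Apr 22, 2021: 160 + 365 + 366 + 112 = 1003 days (rest of 2018, 2019, 2020, to Apr 22, 2021 in 2021).
1003 ÷ 7 = 143 full weeks with remainder 2, so 143 more Tuesdays after the first → 144.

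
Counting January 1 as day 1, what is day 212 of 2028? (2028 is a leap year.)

Jan has 31 days (212 − 31 = 181 remain).
Feb has 29 days (181 − 29 = 152 remain).
Mar has 31 days (152 − 31 = 121 remain).
Apr has 30 days (121 − 30 = 91 remain).
May has 31 days (91 − 31 = 60 remain).
Jun has 30 days (60 − 30 = 30 remain).
30 into Jul → Jul 30.

Jul 30, 2028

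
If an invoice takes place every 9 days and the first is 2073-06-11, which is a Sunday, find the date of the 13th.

The 13th occurrence is 12 intervals after the first: 12 × 9 = 108 days after 2073-06-11.
June has 30 days — 19 days to the end of June leaves 89.
July has 31 days (58 left).
August has 31 days (27 left).
27 days into September → 2073-09-27.

2073-09-27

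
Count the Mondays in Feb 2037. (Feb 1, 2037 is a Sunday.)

4

Feb 1, 2037 is a Sunday; the first Monday on or after it is Feb 2, 2037 (1 day later).
From Feb 2, 2037 to Feb 28, 2037 is 28 − 2 = 26 days.
26 ÷ 7 = 3 full weeks with remainder 5, so 3 more Mondays after the first → 4.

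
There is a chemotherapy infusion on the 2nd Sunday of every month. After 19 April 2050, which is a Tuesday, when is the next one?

April 2050 starts on a Friday; its first Sunday is the 3rd, so the 2nd Sunday is the 10th — 10 April 2050.
That is not after 19 April 2050, so look at May 2050.
May 2050 starts on a Sunday; its first Sunday is the 1st, so the 2nd Sunday is the 8th — 8 May 2050.

8 May 2050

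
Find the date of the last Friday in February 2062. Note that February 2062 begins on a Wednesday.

2062-02-24

February 2062 begins on a Wednesday, so the first Friday is February 3 (2 days later).
February 2062 has 28 days. Adding weeks: 3, 10, 17, 24 — the last one ≤ 28 is the 24th.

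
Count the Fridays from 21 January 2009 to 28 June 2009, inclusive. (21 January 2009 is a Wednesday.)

23

21 January 2009 is a Wednesday; the first Friday on or after it is 23 January 2009 (2 days later).
From 23 January 2009 to 28 June 2009: 8 + 28 + 31 + 30 + 31 + 28 = 156 days (rest of January, February, March, April, May, June).
156 ÷ 7 = 22 full weeks with remainder 2, so 22 more Fridays after the first → 23.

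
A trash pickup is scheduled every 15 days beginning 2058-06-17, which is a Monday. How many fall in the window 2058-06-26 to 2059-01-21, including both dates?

Occurrences land 15·i days after 2058-06-17 for i = 0, 1, 2, …
2058-06-26 is 9 days after the start; 9 ÷ 15 = 0 remainder 9; since the remainder is 9, round up to i = 1. First occurrence in the window: #2 on 2058-07-02 (1×15 = 15 days in).
2059-01-21 is 218 days after the start; 218 ÷ 15 = 14 remainder 8. Last occurrence in the window: #15 on 2059-01-13.
Occurrences #2 through #15: 14 in total.

14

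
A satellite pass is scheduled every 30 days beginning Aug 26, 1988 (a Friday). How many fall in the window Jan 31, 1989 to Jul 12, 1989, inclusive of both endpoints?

Occurrences land 30·i days after Aug 26, 1988 for i = 0, 1, 2, …
Jan 31, 1989 is 158 days after the start; 158 ÷ 30 = 5 remainder 8; since the remainder is 8, round up to i = 6. First occurrence in the window: #7 on Feb 22, 1989 (6×30 = 180 days in).
Jul 12, 1989 is 320 days after the start; 320 ÷ 30 = 10 remainder 20. Last occurrence in the window: #11 on Jun 22, 1989.
Occurrences #7 through #11: 5 in total.

5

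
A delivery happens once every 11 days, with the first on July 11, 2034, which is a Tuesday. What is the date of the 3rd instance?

The 3rd occurrence is 2 intervals after the first: 2 × 11 = 22 days after July 11, 2034.
July has 31 days — 20 days to the end of July leaves 2.
2 days into August → August 2, 2034.

August 2, 2034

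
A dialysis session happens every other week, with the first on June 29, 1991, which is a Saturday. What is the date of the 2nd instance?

July 13, 1991

The 2nd occurrence is 1 interval after the first: 1 × 14 = 14 days after June 29, 1991.
June has 30 days — 1 day to the end of June leaves 13.
13 days into July → July 13, 1991.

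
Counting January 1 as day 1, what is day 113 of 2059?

January has 31 days (113 − 31 = 82 remain).
February has 28 days (82 − 28 = 54 remain).
March has 31 days (54 − 31 = 23 remain).
23 into April → April 23.

2059-04-23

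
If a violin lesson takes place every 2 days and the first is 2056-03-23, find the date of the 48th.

2056-06-25

The 48th occurrence is 47 intervals after the first: 47 × 2 = 94 days after 2056-03-23.
March has 31 days — 8 days to the end of March leaves 86.
April has 30 days (56 left).
May has 31 days (25 left).
25 days into June → 2056-06-25.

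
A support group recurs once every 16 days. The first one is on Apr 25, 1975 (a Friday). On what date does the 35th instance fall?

Oct 20, 1976

The 35th occurrence is 34 intervals after the first: 34 × 16 = 544 days after Apr 25, 1975.
Apr has 30 days — 5 days to the end of Apr leaves 539.
From end of Apr to end of 1975 is 245 days (294 left).
Jan has 31 days (263 left).
Feb has 29 days (234 left).
Mar has 31 days (203 left).
Apr has 30 days (173 left).
May has 31 days (142 left).
Jun has 30 days (112 left).
Jul has 31 days (81 left).
Aug has 31 days (50 left).
Sep has 30 days (20 left).
20 days into Oct → Oct 20, 1976.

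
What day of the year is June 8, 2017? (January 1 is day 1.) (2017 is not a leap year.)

159

Days in months before June: 31 + 28 + 31 + 30 + 31 = 151.
Plus 8 days into June → day 159.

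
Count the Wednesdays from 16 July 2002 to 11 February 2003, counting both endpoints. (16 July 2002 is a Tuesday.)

30

16 July 2002 is a Tuesday; the first Wednesday on or after it is 17 July 2002 (1 day later).
From 17 July 2002 to 11 February 2003: 14 + 31 + 30 + 31 + 30 + 31 + 31 + 11 = 209 days (rest of July, August, September, October, November, December, January, February).
209 ÷ 7 = 29 full weeks with remainder 6, so 29 more Wednesdays after the first → 30.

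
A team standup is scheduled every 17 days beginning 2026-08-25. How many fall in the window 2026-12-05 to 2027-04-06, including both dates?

Occurrences land 17·i days after 2026-08-25 for i = 0, 1, 2, …
2026-12-05 is 102 days after the start; 102 ÷ 17 = 6 remainder 0. First occurrence in the window: #7 on 2026-12-05 (6×17 = 102 days in).
2027-04-06 is 224 days after the start; 224 ÷ 17 = 13 remainder 3. Last occurrence in the window: #14 on 2027-04-03.
Occurrences #7 through #14: 8 in total.

8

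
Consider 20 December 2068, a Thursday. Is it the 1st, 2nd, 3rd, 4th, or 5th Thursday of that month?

3rd

Day 20 falls in week ⌈20/7⌉ of the month.
Days 1–7 hold the 1st Thursday, 8–14 the 2nd, 15–21 the 3rd, 22–28 the 4th, 29–31 the 5th.
20 is in the range for the 3rd.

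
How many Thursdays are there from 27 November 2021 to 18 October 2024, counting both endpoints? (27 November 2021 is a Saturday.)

151

27 November 2021 is a Saturday; the first Thursday on or after it is 2 December 2021 (5 days later).
From 2 December 2021 to 18 October 2024: 29 + 365 + 365 + 292 = 1051 days (rest of 2021, 2022, 2023, to 18 October 2024 in 2024).
1051 ÷ 7 = 150 full weeks with remainder 1, so 150 more Thursdays after the first → 151.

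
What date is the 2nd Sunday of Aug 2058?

The first Sunday of Aug 2058 is Aug 4.
The 2nd Sunday is 1 weeks later: 4 + 7 = 11.

Aug 11, 2058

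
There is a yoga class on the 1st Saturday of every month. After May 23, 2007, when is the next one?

May 2007 starts on a Tuesday, so its 1st Saturday is May 5, 2007 (4 days in).
That is not after May 23, 2007, so look at Jun 2007.
Jun 2007 starts on a Friday, so its 1st Saturday is Jun 2, 2007 (1 day in).

Jun 2, 2007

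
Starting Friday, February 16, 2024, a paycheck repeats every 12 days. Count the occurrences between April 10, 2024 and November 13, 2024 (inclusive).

18

Occurrences land 12·i days after February 16, 2024 for i = 0, 1, 2, …
April 10, 2024 is 54 days after the start; 54 ÷ 12 = 4 remainder 6; since the remainder is 6, round up to i = 5. First occurrence in the window: #6 on April 16, 2024 (5×12 = 60 days in).
November 13, 2024 is 271 days after the start; 271 ÷ 12 = 22 remainder 7. Last occurrence in the window: #23 on November 6, 2024.
Occurrences #6 through #23: 18 in total.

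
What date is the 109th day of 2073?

January has 31 days (109 − 31 = 78 remain).
February has 28 days (78 − 28 = 50 remain).
March has 31 days (50 − 31 = 19 remain).
19 into April → April 19.

April 19, 2073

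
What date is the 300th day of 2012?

26 October 2012

January has 31 days (300 − 31 = 269 remain).
February has 29 days (269 − 29 = 240 remain).
March has 31 days (240 − 31 = 209 remain).
April has 30 days (209 − 30 = 179 remain).
May has 31 days (179 − 31 = 148 remain).
June has 30 days (148 − 30 = 118 remain).
July has 31 days (118 − 31 = 87 remain).
August has 31 days (87 − 31 = 56 remain).
September has 30 days (56 − 30 = 26 remain).
26 into October → October 26.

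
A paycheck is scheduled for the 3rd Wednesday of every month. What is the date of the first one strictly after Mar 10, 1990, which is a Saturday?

Mar 1990 starts on a Thursday; its first Wednesday is the 7th, so the 3rd Wednesday is the 21st — Mar 21, 1990.
Mar 21, 1990 is after Mar 10, 1990, so that is the next one.

Mar 21, 1990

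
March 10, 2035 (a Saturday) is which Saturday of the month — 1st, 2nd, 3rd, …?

Day 10 falls in week ⌈10/7⌉ of the month.
Days 1–7 hold the 1st Saturday, 8–14 the 2nd, 15–21 the 3rd, 22–28 the 4th, 29–31 the 5th.
10 is in the range for the 2nd.

2nd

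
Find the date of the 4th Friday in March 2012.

March 23, 2012

The first Friday of March 2012 is March 2.
The 4th Friday is 3 weeks later: 2 + 21 = 23.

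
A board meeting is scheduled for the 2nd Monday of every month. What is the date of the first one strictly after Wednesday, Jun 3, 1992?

Jun 8, 1992

Jun 1992 starts on a Monday; its first Monday is the 1st, so the 2nd Monday is the 8th — Jun 8, 1992.
Jun 8, 1992 is after Jun 3, 1992, so that is the next one.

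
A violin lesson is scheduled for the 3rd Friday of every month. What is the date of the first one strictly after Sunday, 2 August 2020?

21 August 2020

August 2020 starts on a Saturday; its first Friday is the 7th, so the 3rd Friday is the 21st — 21 August 2020.
21 August 2020 is after 2 August 2020, so that is the next one.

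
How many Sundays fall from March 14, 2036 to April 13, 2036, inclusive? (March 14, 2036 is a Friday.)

5

March 14, 2036 is a Friday; the first Sunday on or after it is March 16, 2036 (2 days later).
From March 16, 2036 to April 13, 2036: 15 + 13 = 28 days (rest of March, April).
28 ÷ 7 = 4 full weeks with remainder 0, so 4 more Sundays after the first → 5.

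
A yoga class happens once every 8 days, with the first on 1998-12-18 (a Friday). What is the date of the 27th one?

1999-07-14

The 27th occurrence is 26 intervals after the first: 26 × 8 = 208 days after 1998-12-18.
December has 31 days — 13 days to the end of December leaves 195.
January has 31 days (164 left).
February has 28 days (136 left).
March has 31 days (105 left).
April has 30 days (75 left).
May has 31 days (44 left).
June has 30 days (14 left).
14 days into July → 1999-07-14.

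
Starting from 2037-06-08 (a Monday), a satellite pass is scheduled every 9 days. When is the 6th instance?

2037-07-23

The 6th occurrence is 5 intervals after the first: 5 × 9 = 45 days after 2037-06-08.
June has 30 days — 22 days to the end of June leaves 23.
23 days into July → 2037-07-23.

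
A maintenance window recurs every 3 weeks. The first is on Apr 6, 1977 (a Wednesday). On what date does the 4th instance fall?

Jun 8, 1977

The 4th occurrence is 3 intervals after the first: 3 × 21 = 63 days after Apr 6, 1977.
Apr has 30 days — 24 days to the end of Apr leaves 39.
May has 31 days (8 left).
8 days into Jun → Jun 8, 1977.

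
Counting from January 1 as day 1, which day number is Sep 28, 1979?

271

Days in months before Sep: 31 + 28 + 31 + 30 + 31 + 30 + 31 + 31 = 243.
Plus 28 days into Sep → day 271.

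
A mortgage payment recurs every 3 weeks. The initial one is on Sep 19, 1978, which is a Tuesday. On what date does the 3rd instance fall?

The 3rd occurrence is 2 intervals after the first: 2 × 21 = 42 days after Sep 19, 1978.
Sep has 30 days — 11 days to the end of Sep leaves 31.
31 days into Oct → Oct 31, 1978.

Oct 31, 1978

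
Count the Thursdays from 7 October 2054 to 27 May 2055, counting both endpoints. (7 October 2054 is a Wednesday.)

34

7 October 2054 is a Wednesday; the first Thursday on or after it is 8 October 2054 (1 day later).
From 8 October 2054 to 27 May 2055: 23 + 30 + 31 + 31 + 28 + 31 + 30 + 27 = 231 days (rest of October, November, December, January, February, March, April, May).
231 ÷ 7 = 33 full weeks with remainder 0, so 33 more Thursdays after the first → 34.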